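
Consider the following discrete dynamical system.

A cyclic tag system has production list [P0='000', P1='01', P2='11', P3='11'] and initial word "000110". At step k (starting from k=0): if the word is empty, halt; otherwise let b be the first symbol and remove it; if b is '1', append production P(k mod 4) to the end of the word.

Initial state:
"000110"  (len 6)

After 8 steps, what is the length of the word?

0) "000110"  (len 6)
1) "00110"  (len 5)
2) "0110"  (len 4)
3) "110"  (len 3)
4) "1011"  (len 4)
5) "011000"  (len 6)
6) "11000"  (len 5)
7) "100011"  (len 6)
8) "0001111"  (len 7)

7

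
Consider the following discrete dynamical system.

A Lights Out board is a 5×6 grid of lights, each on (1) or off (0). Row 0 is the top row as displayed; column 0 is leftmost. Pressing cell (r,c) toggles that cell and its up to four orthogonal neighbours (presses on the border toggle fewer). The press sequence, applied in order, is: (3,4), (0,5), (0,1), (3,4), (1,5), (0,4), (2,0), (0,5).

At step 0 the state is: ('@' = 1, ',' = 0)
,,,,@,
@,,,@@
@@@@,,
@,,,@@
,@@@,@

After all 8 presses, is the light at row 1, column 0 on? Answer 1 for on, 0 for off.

gen 0: ,,,,@,
@,,,@@
@@@@,,
@,,,@@
,@@@,@
gen 1: ,,,,@,
@,,,@@
@@@@@,
@,,@,,
,@@@@@
gen 2: ,,,,,@
@,,,@,
@@@@@,
@,,@,,
,@@@@@
gen 3: @@@,,@
@@,,@,
@@@@@,
@,,@,,
,@@@@@
gen 4: @@@,,@
@@,,@,
@@@@,,
@,,,@@
,@@@,@
gen 5: @@@,,,
@@,,,@
@@@@,@
@,,,@@
,@@@,@
gen 6: @@@@@@
@@,,@@
@@@@,@
@,,,@@
,@@@,@
gen 7: @@@@@@
,@,,@@
,,@@,@
,,,,@@
,@@@,@
gen 8: @@@@,,
,@,,@,
,,@@,@
,,,,@@
,@@@,@

0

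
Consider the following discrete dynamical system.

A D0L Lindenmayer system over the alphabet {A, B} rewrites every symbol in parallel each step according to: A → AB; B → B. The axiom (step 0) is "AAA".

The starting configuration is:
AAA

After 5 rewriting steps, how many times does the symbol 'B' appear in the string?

15

step 0: AAA
step 1: ABABAB
step 2: ABBABBABB
step 3: ABBBABBBABBB
step 4: ABBBBABBBBABBBB
step 5: ABBBBBABBBBBABBBBB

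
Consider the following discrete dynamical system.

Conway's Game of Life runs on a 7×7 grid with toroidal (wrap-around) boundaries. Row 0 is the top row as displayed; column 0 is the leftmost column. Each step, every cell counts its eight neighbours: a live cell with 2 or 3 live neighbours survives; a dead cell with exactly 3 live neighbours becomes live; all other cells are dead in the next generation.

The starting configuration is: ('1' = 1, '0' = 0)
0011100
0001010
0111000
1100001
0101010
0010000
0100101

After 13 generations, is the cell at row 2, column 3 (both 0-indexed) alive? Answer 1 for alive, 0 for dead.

1

0) 0011100
0001010
0111000
1100001
0101010
0010000
0100101
1) 0010000
0100000
0101101
0001101
0100001
1111110
0100110
2) 0110000
1101000
0001100
0001101
0100001
0001000
1000011
3) 0010000
1101100
1000010
1011100
1011110
0000010
1110001
4) 0000001
1111101
1000010
1010000
0010010
0000010
1110001
5) 0000000
0111100
0000110
0000000
0100001
1010010
1100011
6) 0001111
0011110
0010110
0000010
1100001
0010010
1100010
7) 1100000
0010000
0010001
1100110
1100011
0010010
1111000
8) 1001000
1010000
1011011
0010100
0010000
0001110
1001001
9) 1011000
1010100
1010111
0010111
0010010
0011111
1011011
10) 1000010
1010100
1010000
1010000
0110000
1000000
1000000
11) 1000000
1001000
1010001
1011000
1010000
1000000
1100000
12) 1000001
1000000
1010001
1011000
1011001
1000001
1100001
13) 0000000
0000000
1011001
0000000
0011000
0010010
0100010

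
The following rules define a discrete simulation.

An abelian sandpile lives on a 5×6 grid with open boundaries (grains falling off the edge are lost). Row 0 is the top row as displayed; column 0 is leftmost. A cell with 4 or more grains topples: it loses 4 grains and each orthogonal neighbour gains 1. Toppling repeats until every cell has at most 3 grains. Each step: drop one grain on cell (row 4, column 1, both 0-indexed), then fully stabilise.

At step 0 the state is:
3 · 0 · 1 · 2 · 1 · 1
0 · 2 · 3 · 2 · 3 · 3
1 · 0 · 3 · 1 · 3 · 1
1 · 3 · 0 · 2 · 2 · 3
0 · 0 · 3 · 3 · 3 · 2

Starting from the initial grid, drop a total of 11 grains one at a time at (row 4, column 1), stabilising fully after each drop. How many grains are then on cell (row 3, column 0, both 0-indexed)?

2

0) 3 · 0 · 1 · 2 · 1 · 1
0 · 2 · 3 · 2 · 3 · 3
1 · 0 · 3 · 1 · 3 · 1
1 · 3 · 0 · 2 · 2 · 3
0 · 0 · 3 · 3 · 3 · 2
1) 3 · 0 · 1 · 2 · 1 · 1
0 · 2 · 3 · 2 · 3 · 3
1 · 0 · 3 · 1 · 3 · 1
1 · 3 · 0 · 2 · 2 · 3
0 · 1 · 3 · 3 · 3 · 2
2) 3 · 0 · 1 · 2 · 1 · 1
0 · 2 · 3 · 2 · 3 · 3
1 · 0 · 3 · 1 · 3 · 1
1 · 3 · 0 · 2 · 2 · 3
0 · 2 · 3 · 3 · 3 · 2
3) 3 · 0 · 1 · 2 · 1 · 1
0 · 2 · 3 · 2 · 3 · 3
1 · 0 · 3 · 1 · 3 · 1
1 · 3 · 0 · 2 · 2 · 3
0 · 3 · 3 · 3 · 3 · 2
4) 3 · 0 · 1 · 2 · 1 · 1
0 · 2 · 3 · 2 · 3 · 3
1 · 1 · 3 · 1 · 3 · 1
2 · 0 · 2 · 3 · 3 · 3
1 · 2 · 1 · 1 · 0 · 3
5) 3 · 0 · 1 · 2 · 1 · 1
0 · 2 · 3 · 2 · 3 · 3
1 · 1 · 3 · 1 · 3 · 1
2 · 0 · 2 · 3 · 3 · 3
1 · 3 · 1 · 1 · 0 · 3
6) 3 · 0 · 1 · 2 · 1 · 1
0 · 2 · 3 · 2 · 3 · 3
1 · 1 · 3 · 1 · 3 · 1
2 · 1 · 2 · 3 · 3 · 3
2 · 0 · 2 · 1 · 0 · 3
7) 3 · 0 · 1 · 2 · 1 · 1
0 · 2 · 3 · 2 · 3 · 3
1 · 1 · 3 · 1 · 3 · 1
2 · 1 · 2 · 3 · 3 · 3
2 · 1 · 2 · 1 · 0 · 3
8) 3 · 0 · 1 · 2 · 1 · 1
0 · 2 · 3 · 2 · 3 · 3
1 · 1 · 3 · 1 · 3 · 1
2 · 1 · 2 · 3 · 3 · 3
2 · 2 · 2 · 1 · 0 · 3
9) 3 · 0 · 1 · 2 · 1 · 1
0 · 2 · 3 · 2 · 3 · 3
1 · 1 · 3 · 1 · 3 · 1
2 · 1 · 2 · 3 · 3 · 3
2 · 3 · 2 · 1 · 0 · 3
10) 3 · 0 · 1 · 2 · 1 · 1
0 · 2 · 3 · 2 · 3 · 3
1 · 1 · 3 · 1 · 3 · 1
2 · 2 · 2 · 3 · 3 · 3
3 · 0 · 3 · 1 · 0 · 3
11) 3 · 0 · 1 · 2 · 1 · 1
0 · 2 · 3 · 2 · 3 · 3
1 · 1 · 3 · 1 · 3 · 1
2 · 2 · 2 · 3 · 3 · 3
3 · 1 · 3 · 1 · 0 · 3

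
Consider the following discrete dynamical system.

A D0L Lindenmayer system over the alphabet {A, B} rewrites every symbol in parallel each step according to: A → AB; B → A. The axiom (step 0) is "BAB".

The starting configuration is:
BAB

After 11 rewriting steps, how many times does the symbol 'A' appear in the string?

0) BAB
1) AABA
2) ABABAAB
3) ABAABAABABA
4) ABAABABAABABAABAAB
5) ABAABABAABAABABAABAABABAABABA
6) ABAABABAABAABABAABABAABAABABAABABAABAABABAABAAB
7) ABAABABAABAABABAABABAABAABABAABAABABAABABAABAABABAABAABABAABABAABAABABAABABA
8) ABAABABAABAABABAABABAABAABABAABAABABAABABAABAABABAABABAABA…AABABAABABAABAABABAABABAABAABABAABAABABAABABAABAABABAABAAB  (len 123)
9) ABAABABAABAABABAABABAABAABABAABAABABAABABAABAABABAABABAABA…AABABAABABAABAABABAABABAABAABABAABAABABAABABAABAABABAABABA  (len 199)
10) ABAABABAABAABABAABABAABAABABAABAABABAABABAABAABABAABABAABA…AABABAABABAABAABABAABABAABAABABAABAABABAABABAABAABABAABAAB  (len 322)
11) ABAABABAABAABABAABABAABAABABAABAABABAABABAABAABABAABABAABA…AABABAABABAABAABABAABABAABAABABAABAABABAABABAABAABABAABABA  (len 521)

322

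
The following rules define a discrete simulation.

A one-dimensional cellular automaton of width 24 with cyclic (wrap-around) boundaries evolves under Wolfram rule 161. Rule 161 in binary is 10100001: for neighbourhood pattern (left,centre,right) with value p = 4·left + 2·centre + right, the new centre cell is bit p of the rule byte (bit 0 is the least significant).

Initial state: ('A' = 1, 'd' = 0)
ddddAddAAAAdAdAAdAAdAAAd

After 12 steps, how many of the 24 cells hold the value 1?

step 0: ddddAddAAAAdAdAAdAAdAAAd
step 1: AAAdddddAAdAdAddAddAdAdd
step 2: dAddAAAdddAdAdddddddAddd
step 3: dddddAddAddAddAAAAAdddAA
step 4: dAAAdddddddddddAAAddAddd
step 5: ddAddAAAAAAAAAddAdddddAA
step 6: ddddddAAAAAAAdddddAAAddd
step 7: AAAAAddAAAAAddAAAddAddAA
step 8: AAAAddddAAAddddAdddddddA
step 9: AAAddAAddAddAAdddAAAAAdd
step 10: dAdddddddddddddAddAAAddd
step 11: dddAAAAAAAAAAAdddddAddAA
step 12: dAddAAAAAAAAAddAAAdddddd

13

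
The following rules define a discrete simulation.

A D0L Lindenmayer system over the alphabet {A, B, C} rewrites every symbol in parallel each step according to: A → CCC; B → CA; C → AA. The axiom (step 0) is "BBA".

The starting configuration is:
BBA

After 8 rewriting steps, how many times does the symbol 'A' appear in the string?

2160

0) BBA
1) CACACCC
2) AACCCAACCCAAAAAA
3) CCCCCCAAAAAACCCCCCAAAAAACCCCCCCCCCCCCCCCCC
4) AAAAAAAAAAAACCCCCCCCCCCCCCCCCCAAAAAAAAAAAACCCCCCCCCCCCCCCCCCAAAAAAAAAAAAAAAAAAAAAAAAAAAAAAAAAAAA
5) CCCCCCCCCCCCCCCCCCCCCCCCCCCCCCCCCCCCAAAAAAAAAAAAAAAAAAAAAA…CCCCCCCCCCCCCCCCCCCCCCCCCCCCCCCCCCCCCCCCCCCCCCCCCCCCCCCCCC  (len 252)
6) AAAAAAAAAAAAAAAAAAAAAAAAAAAAAAAAAAAAAAAAAAAAAAAAAAAAAAAAAA…AAAAAAAAAAAAAAAAAAAAAAAAAAAAAAAAAAAAAAAAAAAAAAAAAAAAAAAAAA  (len 576)
7) CCCCCCCCCCCCCCCCCCCCCCCCCCCCCCCCCCCCCCCCCCCCCCCCCCCCCCCCCC…CCCCCCCCCCCCCCCCCCCCCCCCCCCCCCCCCCCCCCCCCCCCCCCCCCCCCCCCCC  (len 1512)
8) AAAAAAAAAAAAAAAAAAAAAAAAAAAAAAAAAAAAAAAAAAAAAAAAAAAAAAAAAA…AAAAAAAAAAAAAAAAAAAAAAAAAAAAAAAAAAAAAAAAAAAAAAAAAAAAAAAAAA  (len 3456)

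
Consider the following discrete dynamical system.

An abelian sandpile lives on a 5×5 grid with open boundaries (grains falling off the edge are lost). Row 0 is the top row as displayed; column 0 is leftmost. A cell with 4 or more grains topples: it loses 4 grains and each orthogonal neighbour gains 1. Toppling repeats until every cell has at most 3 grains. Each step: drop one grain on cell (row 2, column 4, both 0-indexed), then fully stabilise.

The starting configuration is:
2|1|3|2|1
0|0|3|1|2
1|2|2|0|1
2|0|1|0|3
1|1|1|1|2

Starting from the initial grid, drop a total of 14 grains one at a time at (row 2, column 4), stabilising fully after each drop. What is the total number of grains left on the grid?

41

k=0  2|1|3|2|1
0|0|3|1|2
1|2|2|0|1
2|0|1|0|3
1|1|1|1|2
k=1  2|1|3|2|1
0|0|3|1|2
1|2|2|0|2
2|0|1|0|3
1|1|1|1|2
k=2  2|1|3|2|1
0|0|3|1|2
1|2|2|0|3
2|0|1|0|3
1|1|1|1|2
k=3  2|1|3|2|1
0|0|3|1|3
1|2|2|1|1
2|0|1|1|0
1|1|1|1|3
k=4  2|1|3|2|1
0|0|3|1|3
1|2|2|1|2
2|0|1|1|0
1|1|1|1|3
k=5  2|1|3|2|1
0|0|3|1|3
1|2|2|1|3
2|0|1|1|0
1|1|1|1|3
k=6  2|1|3|2|2
0|0|3|2|0
1|2|2|2|1
2|0|1|1|1
1|1|1|1|3
k=7  2|1|3|2|2
0|0|3|2|0
1|2|2|2|2
2|0|1|1|1
1|1|1|1|3
k=8  2|1|3|2|2
0|0|3|2|0
1|2|2|2|3
2|0|1|1|1
1|1|1|1|3
k=9  2|1|3|2|2
0|0|3|2|1
1|2|2|3|0
2|0|1|1|2
1|1|1|1|3
k=10  2|1|3|2|2
0|0|3|2|1
1|2|2|3|1
2|0|1|1|2
1|1|1|1|3
k=11  2|1|3|2|2
0|0|3|2|1
1|2|2|3|2
2|0|1|1|2
1|1|1|1|3
k=12  2|1|3|2|2
0|0|3|2|1
1|2|2|3|3
2|0|1|1|2
1|1|1|1|3
k=13  2|1|3|2|2
0|0|3|3|2
1|2|3|0|1
2|0|1|2|3
1|1|1|1|3
k=14  2|1|3|2|2
0|0|3|3|2
1|2|3|0|2
2|0|1|2|3
1|1|1|1|3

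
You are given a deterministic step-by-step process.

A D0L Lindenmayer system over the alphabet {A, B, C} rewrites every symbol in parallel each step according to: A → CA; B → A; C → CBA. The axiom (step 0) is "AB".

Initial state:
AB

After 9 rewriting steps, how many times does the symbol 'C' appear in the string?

[0] AB
[1] CAA
[2] CBACACA
[3] CBAACACBACACBACA
[4] CBAACACACBACACBAACACBACACBAACACBACA
[5] CBAACACACBACACBACACBAACACBACACBAACACACBACACBAACACBACACBAACACACBACACBAACACBACA
[6] CBAACACACBACACBACACBAACACBACACBAACACBACACBAACACACBACACBAAC…CBACACBAACACACBACACBACACBAACACBACACBAACACACBACACBAACACBACA  (len 170)
[7] CBAACACACBACACBACACBAACACBACACBAACACBACACBAACACACBACACBAAC…CBACACBAACACACBACACBACACBAACACBACACBAACACACBACACBAACACBACA  (len 375)
[8] CBAACACACBACACBACACBAACACBACACBAACACBACACBAACACACBACACBAAC…CBACACBAACACACBACACBACACBAACACBACACBAACACACBACACBAACACBACA  (len 827)
[9] CBAACACACBACACBACACBAACACBACACBAACACBACACBAACACACBACACBAAC…CBACACBAACACACBACACBACACBAACACBACACBAACACACBACACBAACACBACA  (len 1824)

686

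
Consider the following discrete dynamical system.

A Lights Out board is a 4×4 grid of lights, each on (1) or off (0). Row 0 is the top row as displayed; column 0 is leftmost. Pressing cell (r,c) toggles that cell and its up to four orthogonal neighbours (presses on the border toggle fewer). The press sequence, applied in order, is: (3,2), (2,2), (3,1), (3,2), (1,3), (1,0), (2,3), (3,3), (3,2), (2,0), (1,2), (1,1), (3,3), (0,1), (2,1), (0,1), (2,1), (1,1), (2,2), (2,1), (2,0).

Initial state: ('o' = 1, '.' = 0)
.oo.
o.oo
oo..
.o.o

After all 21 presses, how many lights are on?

9

[0] .oo.
o.oo
oo..
.o.o
[1] .oo.
o.oo
ooo.
..o.
[2] .oo.
o..o
o..o
....
[3] .oo.
o..o
oo.o
ooo.
[4] .oo.
o..o
oooo
o..o
[5] .ooo
o.o.
ooo.
o..o
[6] oooo
.oo.
.oo.
o..o
[7] oooo
.ooo
.o.o
o...
[8] oooo
.ooo
.o..
o.oo
[9] oooo
.ooo
.oo.
oo..
[10] oooo
oooo
o.o.
.o..
[11] oo.o
o...
o...
.o..
[12] o..o
.oo.
oo..
.o..
[13] o..o
.oo.
oo.o
.ooo
[14] .ooo
..o.
oo.o
.ooo
[15] .ooo
.oo.
..oo
..oo
[16] o..o
..o.
..oo
..oo
[17] o..o
.oo.
oo.o
.ooo
[18] oo.o
o...
o..o
.ooo
[19] oo.o
o.o.
ooo.
.o.o
[20] oo.o
ooo.
....
...o
[21] oo.o
.oo.
oo..
o..o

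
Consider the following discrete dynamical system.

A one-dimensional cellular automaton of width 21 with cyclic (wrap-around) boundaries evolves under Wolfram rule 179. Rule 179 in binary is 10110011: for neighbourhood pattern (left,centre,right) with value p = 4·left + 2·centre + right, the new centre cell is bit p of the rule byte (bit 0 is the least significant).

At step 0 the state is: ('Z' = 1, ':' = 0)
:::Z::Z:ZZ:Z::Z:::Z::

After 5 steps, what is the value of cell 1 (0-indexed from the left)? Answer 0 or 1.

[0] :::Z::Z:ZZ:Z::Z:::Z::
[1] ZZZ:ZZ:Z::Z:ZZ:ZZZ:ZZ
[2] ZZ:Z::Z:ZZ:Z::Z:Z:Z:Z
[3] Z:Z:ZZ:Z::Z:ZZ:Z:Z:Z:
[4] :Z:Z::Z:ZZ:Z::Z:Z:Z:Z
[5] Z:Z:ZZ:Z::Z:ZZ:Z:Z:Z:

0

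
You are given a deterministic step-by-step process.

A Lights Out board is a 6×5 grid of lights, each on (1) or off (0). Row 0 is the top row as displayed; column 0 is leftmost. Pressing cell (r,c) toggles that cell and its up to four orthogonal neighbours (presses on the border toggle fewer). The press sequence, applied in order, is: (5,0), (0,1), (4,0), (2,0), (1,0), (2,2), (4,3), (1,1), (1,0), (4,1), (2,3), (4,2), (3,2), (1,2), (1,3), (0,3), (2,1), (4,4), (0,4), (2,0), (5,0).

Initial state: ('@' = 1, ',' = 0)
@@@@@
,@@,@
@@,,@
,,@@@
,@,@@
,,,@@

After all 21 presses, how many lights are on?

14

k=0  @@@@@
,@@,@
@@,,@
,,@@@
,@,@@
,,,@@
k=1  @@@@@
,@@,@
@@,,@
,,@@@
@@,@@
@@,@@
k=2  ,,,@@
,,@,@
@@,,@
,,@@@
@@,@@
@@,@@
k=3  ,,,@@
,,@,@
@@,,@
@,@@@
,,,@@
,@,@@
k=4  ,,,@@
@,@,@
,,,,@
,,@@@
,,,@@
,@,@@
k=5  @,,@@
,@@,@
@,,,@
,,@@@
,,,@@
,@,@@
k=6  @,,@@
,@,,@
@@@@@
,,,@@
,,,@@
,@,@@
k=7  @,,@@
,@,,@
@@@@@
,,,,@
,,@,,
,@,,@
k=8  @@,@@
@,@,@
@,@@@
,,,,@
,,@,,
,@,,@
k=9  ,@,@@
,@@,@
,,@@@
,,,,@
,,@,,
,@,,@
k=10  ,@,@@
,@@,@
,,@@@
,@,,@
@@,,,
,,,,@
k=11  ,@,@@
,@@@@
,,,,,
,@,@@
@@,,,
,,,,@
k=12  ,@,@@
,@@@@
,,,,,
,@@@@
@,@@,
,,@,@
k=13  ,@,@@
,@@@@
,,@,,
,,,,@
@,,@,
,,@,@
k=14  ,@@@@
,,,,@
,,,,,
,,,,@
@,,@,
,,@,@
k=15  ,@@,@
,,@@,
,,,@,
,,,,@
@,,@,
,,@,@
k=16  ,@,@,
,,@,,
,,,@,
,,,,@
@,,@,
,,@,@
k=17  ,@,@,
,@@,,
@@@@,
,@,,@
@,,@,
,,@,@
k=18  ,@,@,
,@@,,
@@@@,
,@,,,
@,,,@
,,@,,
k=19  ,@,,@
,@@,@
@@@@,
,@,,,
@,,,@
,,@,,
k=20  ,@,,@
@@@,@
,,@@,
@@,,,
@,,,@
,,@,,
k=21  ,@,,@
@@@,@
,,@@,
@@,,,
,,,,@
@@@,,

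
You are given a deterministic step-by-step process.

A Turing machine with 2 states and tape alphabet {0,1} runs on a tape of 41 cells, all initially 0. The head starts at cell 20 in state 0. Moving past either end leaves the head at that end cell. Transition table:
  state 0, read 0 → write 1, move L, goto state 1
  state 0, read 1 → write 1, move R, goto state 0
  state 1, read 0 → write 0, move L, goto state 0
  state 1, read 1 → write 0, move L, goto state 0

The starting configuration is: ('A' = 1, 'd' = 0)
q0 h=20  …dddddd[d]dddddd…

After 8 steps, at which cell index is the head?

12

step 0: q0 h=20  …dddddd[d]dddddd…
step 1: q1 h=19  …dddddd[d]Addddd…
step 2: q0 h=18  …dddddd[d]dAdddd…
step 3: q1 h=17  …dddddd[d]AdAddd…
step 4: q0 h=16  …dddddd[d]dAdAdd…
step 5: q1 h=15  …dddddd[d]AdAdAd…
step 6: q0 h=14  …dddddd[d]dAdAdA…
step 7: q1 h=13  …dddddd[d]AdAdAd…
step 8: q0 h=12  …dddddd[d]dAdAdA…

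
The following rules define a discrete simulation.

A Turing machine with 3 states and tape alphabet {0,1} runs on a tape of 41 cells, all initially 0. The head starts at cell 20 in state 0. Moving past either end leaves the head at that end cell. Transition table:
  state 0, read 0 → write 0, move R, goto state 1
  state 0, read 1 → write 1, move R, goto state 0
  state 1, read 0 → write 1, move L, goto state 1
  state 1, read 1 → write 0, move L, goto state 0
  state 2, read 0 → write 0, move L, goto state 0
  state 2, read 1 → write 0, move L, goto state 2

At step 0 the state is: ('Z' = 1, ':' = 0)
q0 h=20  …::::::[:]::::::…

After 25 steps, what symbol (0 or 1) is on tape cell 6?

[0] q0 h=20  …::::::[:]::::::…
[1] q1 h=21  …::::::[:]::::::…
[2] q1 h=20  …::::::[:]Z:::::…
[3] q1 h=19  …::::::[:]ZZ::::…
[4] q1 h=18  …::::::[:]ZZZ:::…
[5] q1 h=17  …::::::[:]ZZZZ::…
[6] q1 h=16  …::::::[:]ZZZZZ:…
[7] q1 h=15  …::::::[:]ZZZZZZ…
[8] q1 h=14  …::::::[:]ZZZZZZ…
[9] q1 h=13  …::::::[:]ZZZZZZ…
[10] q1 h=12  …::::::[:]ZZZZZZ…
[11] q1 h=11  …::::::[:]ZZZZZZ…
[12] q1 h=10  …::::::[:]ZZZZZZ…
[13] q1 h= 9  …::::::[:]ZZZZZZ…
[14] q1 h= 8  …::::::[:]ZZZZZZ…
[15] q1 h= 7  …::::::[:]ZZZZZZ…
[16] q1 h= 6  |::::::[:]ZZZZZZ…
[17] q1 h= 5  |:::::[:]ZZZZZZ…
[18] q1 h= 4  |::::[:]ZZZZZZ…
[19] q1 h= 3  |:::[:]ZZZZZZ…
[20] q1 h= 2  |::[:]ZZZZZZ…
[21] q1 h= 1  |:[:]ZZZZZZ…
[22] q1 h= 0  |[:]ZZZZZZ…
[23] q1 h= 0  |[Z]ZZZZZZ…
[24] q0 h= 0  |[:]ZZZZZZ…
[25] q1 h= 1  |:[Z]ZZZZZZ…

1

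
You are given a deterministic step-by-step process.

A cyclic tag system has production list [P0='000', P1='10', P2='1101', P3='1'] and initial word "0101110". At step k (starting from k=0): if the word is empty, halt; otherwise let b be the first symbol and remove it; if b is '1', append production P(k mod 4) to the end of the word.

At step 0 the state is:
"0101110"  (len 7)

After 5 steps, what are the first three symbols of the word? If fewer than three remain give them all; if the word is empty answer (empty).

101

[0] "0101110"  (len 7)
[1] "101110"  (len 6)
[2] "0111010"  (len 7)
[3] "111010"  (len 6)
[4] "110101"  (len 6)
[5] "10101000"  (len 8)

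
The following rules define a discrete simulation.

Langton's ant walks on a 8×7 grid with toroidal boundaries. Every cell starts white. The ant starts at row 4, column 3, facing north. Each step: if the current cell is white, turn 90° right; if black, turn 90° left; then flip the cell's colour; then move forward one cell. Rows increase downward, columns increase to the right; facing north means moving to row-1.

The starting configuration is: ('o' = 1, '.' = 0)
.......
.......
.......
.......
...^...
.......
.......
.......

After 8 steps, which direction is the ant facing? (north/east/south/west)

south

[0] .......
.......
.......
.......
...^...
.......
.......
.......
[1] .......
.......
.......
.......
...o>..
.......
.......
.......
[2] .......
.......
.......
.......
...oo..
....v..
.......
.......
[3] .......
.......
.......
.......
...oo..
...<o..
.......
.......
[4] .......
.......
.......
.......
...^o..
...oo..
.......
.......
[5] .......
.......
.......
.......
..<.o..
...oo..
.......
.......
[6] .......
.......
.......
..^....
..o.o..
...oo..
.......
.......
[7] .......
.......
.......
..o>...
..o.o..
...oo..
.......
.......
[8] .......
.......
.......
..oo...
..ovo..
...oo..
.......
.......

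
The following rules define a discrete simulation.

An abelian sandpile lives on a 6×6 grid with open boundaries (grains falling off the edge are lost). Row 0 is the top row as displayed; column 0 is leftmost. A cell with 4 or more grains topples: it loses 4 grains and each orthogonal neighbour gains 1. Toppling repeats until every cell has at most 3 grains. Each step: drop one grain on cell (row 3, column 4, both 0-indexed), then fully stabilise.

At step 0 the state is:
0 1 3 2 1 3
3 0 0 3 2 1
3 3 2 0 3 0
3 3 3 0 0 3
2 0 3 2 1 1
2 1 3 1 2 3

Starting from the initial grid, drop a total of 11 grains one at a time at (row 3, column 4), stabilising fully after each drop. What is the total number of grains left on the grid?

gen 0: 0 1 3 2 1 3
3 0 0 3 2 1
3 3 2 0 3 0
3 3 3 0 0 3
2 0 3 2 1 1
2 1 3 1 2 3
gen 1: 0 1 3 2 1 3
3 0 0 3 2 1
3 3 2 0 3 0
3 3 3 0 1 3
2 0 3 2 1 1
2 1 3 1 2 3
gen 2: 0 1 3 2 1 3
3 0 0 3 2 1
3 3 2 0 3 0
3 3 3 0 2 3
2 0 3 2 1 1
2 1 3 1 2 3
gen 3: 0 1 3 2 1 3
3 0 0 3 2 1
3 3 2 0 3 0
3 3 3 0 3 3
2 0 3 2 1 1
2 1 3 1 2 3
gen 4: 0 1 3 2 1 3
3 0 0 3 3 1
3 3 2 1 0 2
3 3 3 1 2 0
2 0 3 2 2 2
2 1 3 1 2 3
gen 5: 0 1 3 2 1 3
3 0 0 3 3 1
3 3 2 1 0 2
3 3 3 1 3 0
2 0 3 2 2 2
2 1 3 1 2 3
gen 6: 0 1 3 2 1 3
3 0 0 3 3 1
3 3 2 1 1 2
3 3 3 2 0 1
2 0 3 2 3 2
2 1 3 1 2 3
gen 7: 0 1 3 2 1 3
3 0 0 3 3 1
3 3 2 1 1 2
3 3 3 2 1 1
2 0 3 2 3 2
2 1 3 1 2 3
gen 8: 0 1 3 2 1 3
3 0 0 3 3 1
3 3 2 1 1 2
3 3 3 2 2 1
2 0 3 2 3 2
2 1 3 1 2 3
gen 9: 0 1 3 2 1 3
3 0 0 3 3 1
3 3 2 1 1 2
3 3 3 2 3 1
2 0 3 2 3 2
2 1 3 1 2 3
gen 10: 0 1 3 2 1 3
3 0 0 3 3 1
3 3 2 1 2 2
3 3 3 3 1 2
2 0 3 3 0 3
2 1 3 1 3 3
gen 11: 0 1 3 2 1 3
3 0 0 3 3 1
3 3 2 1 2 2
3 3 3 3 2 2
2 0 3 3 0 3
2 1 3 1 3 3

73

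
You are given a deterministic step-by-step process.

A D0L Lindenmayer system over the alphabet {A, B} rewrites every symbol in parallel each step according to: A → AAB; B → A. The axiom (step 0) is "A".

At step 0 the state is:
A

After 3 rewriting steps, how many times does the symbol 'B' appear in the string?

5

0) A
1) AAB
2) AABAABA
3) AABAABAAABAABAAAB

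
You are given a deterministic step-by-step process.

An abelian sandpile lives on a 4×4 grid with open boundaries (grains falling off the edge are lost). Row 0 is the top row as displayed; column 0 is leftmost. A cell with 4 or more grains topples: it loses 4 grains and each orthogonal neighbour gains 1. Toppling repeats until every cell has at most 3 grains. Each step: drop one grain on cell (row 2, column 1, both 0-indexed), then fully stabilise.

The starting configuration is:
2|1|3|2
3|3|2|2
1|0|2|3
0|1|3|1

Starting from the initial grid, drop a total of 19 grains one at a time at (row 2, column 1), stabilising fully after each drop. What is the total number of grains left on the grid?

27

[0] 2|1|3|2
3|3|2|2
1|0|2|3
0|1|3|1
[1] 2|1|3|2
3|3|2|2
1|1|2|3
0|1|3|1
[2] 2|1|3|2
3|3|2|2
1|2|2|3
0|1|3|1
[3] 2|1|3|2
3|3|2|2
1|3|2|3
0|1|3|1
[4] 3|2|3|2
0|1|3|2
3|1|3|3
0|2|3|1
[5] 3|2|3|2
0|1|3|2
3|2|3|3
0|2|3|1
[6] 3|2|3|2
0|1|3|2
3|3|3|3
0|2|3|1
[7] 3|3|1|0
1|3|2|1
0|3|3|1
2|0|1|3
[8] 0|1|3|0
3|2|0|2
1|2|1|2
2|1|2|3
[9] 0|1|3|0
3|2|0|2
1|3|1|2
2|1|2|3
[10] 0|1|3|0
3|3|0|2
2|0|2|2
2|2|2|3
[11] 0|1|3|0
3|3|0|2
2|1|2|2
2|2|2|3
[12] 0|1|3|0
3|3|0|2
2|2|2|2
2|2|2|3
[13] 0|1|3|0
3|3|0|2
2|3|2|2
2|2|2|3
[14] 1|2|3|0
1|1|1|2
0|2|3|2
3|3|2|3
[15] 1|2|3|0
1|1|1|2
0|3|3|2
3|3|2|3
[16] 1|2|3|0
1|2|2|3
2|2|2|0
0|2|1|1
[17] 1|2|3|0
1|2|2|3
2|3|2|0
0|2|1|1
[18] 1|2|3|0
1|3|2|3
3|0|3|0
0|3|1|1
[19] 1|2|3|0
1|3|2|3
3|1|3|0
0|3|1|1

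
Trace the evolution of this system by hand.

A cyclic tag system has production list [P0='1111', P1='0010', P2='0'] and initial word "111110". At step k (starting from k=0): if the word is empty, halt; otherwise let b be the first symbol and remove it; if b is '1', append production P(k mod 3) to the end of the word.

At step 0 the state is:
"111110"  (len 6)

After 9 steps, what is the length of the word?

t=0: "111110"  (len 6)
t=1: "111101111"  (len 9)
t=2: "111011110010"  (len 12)
t=3: "110111100100"  (len 12)
t=4: "101111001001111"  (len 15)
t=5: "011110010011110010"  (len 18)
t=6: "11110010011110010"  (len 17)
t=7: "11100100111100101111"  (len 20)
t=8: "11001001111001011110010"  (len 23)
t=9: "10010011110010111100100"  (len 23)

23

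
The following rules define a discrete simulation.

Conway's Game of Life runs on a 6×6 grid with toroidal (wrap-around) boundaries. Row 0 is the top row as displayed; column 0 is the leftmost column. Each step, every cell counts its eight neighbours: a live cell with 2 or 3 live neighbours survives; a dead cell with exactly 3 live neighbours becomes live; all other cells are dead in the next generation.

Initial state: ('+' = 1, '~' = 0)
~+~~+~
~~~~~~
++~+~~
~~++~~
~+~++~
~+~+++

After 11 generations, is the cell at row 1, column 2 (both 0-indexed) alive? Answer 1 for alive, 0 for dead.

0

k=0  ~+~~+~
~~~~~~
++~+~~
~~++~~
~+~++~
~+~+++
k=1  +~++++
+++~~~
~+~+~~
+~~~~~
++~~~+
~+~~~+
k=2  ~~~++~
~~~~~~
~~~~~~
~~+~~+
~+~~~+
~~~+~~
k=3  ~~~++~
~~~~~~
~~~~~~
+~~~~~
+~+~+~
~~++~~
k=4  ~~+++~
~~~~~~
~~~~~~
~+~~~+
~~+~~+
~++~~+
k=5  ~++++~
~~~+~~
~~~~~~
+~~~~~
~~+~++
++~~~+
k=6  ~+~+++
~~~++~
~~~~~~
~~~~~+
~~~~+~
~~~~~~
k=7  ~~++~+
~~++~+
~~~~+~
~~~~~~
~~~~~~
~~~+~+
k=8  +~~~~+
~~+~~+
~~~++~
~~~~~~
~~~~~~
~~++~~
k=9  ++++++
+~~+~+
~~~++~
~~~~~~
~~~~~~
~~~~~~
k=10  ~+++~~
~~~~~~
~~~+++
~~~~~~
~~~~~~
++++++
k=11  ~~~~~+
~~~~~~
~~~~+~
~~~~+~
++++++
+~~~++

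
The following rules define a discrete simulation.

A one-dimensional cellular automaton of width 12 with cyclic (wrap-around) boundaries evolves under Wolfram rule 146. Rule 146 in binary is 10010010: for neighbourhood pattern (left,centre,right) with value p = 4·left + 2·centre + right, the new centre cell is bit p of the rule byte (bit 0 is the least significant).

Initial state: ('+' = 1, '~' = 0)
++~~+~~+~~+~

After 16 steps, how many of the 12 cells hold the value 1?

step 0: ++~~+~~+~~+~
step 1: ~~++~++~++~~
step 2: ~+~~~~~~~~+~
step 3: +~+~~~~~~+~+
step 4: ~~~+~~~~+~~~
step 5: ~~+~+~~+~+~~
step 6: ~+~~~++~~~+~
step 7: +~+~+~~+~+~+
step 8: ~~~~~++~~~~~
step 9: ~~~~+~~+~~~~
step 10: ~~~+~++~+~~~
step 11: ~~+~~~~~~+~~
step 12: ~+~+~~~~+~+~
step 13: +~~~+~~+~~~+
step 14: ~+~+~++~+~+~
step 15: +~~~~~~~~~~+
step 16: ~+~~~~~~~~+~

2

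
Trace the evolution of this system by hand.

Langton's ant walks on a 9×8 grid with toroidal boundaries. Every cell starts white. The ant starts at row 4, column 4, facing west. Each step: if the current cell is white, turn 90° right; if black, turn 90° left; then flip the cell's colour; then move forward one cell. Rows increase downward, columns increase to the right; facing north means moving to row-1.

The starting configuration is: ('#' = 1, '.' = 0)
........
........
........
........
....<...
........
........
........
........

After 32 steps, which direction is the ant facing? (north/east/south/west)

east

0) ........
........
........
........
....<...
........
........
........
........
1) ........
........
........
....^...
....#...
........
........
........
........
2) ........
........
........
....#>..
....#...
........
........
........
........
3) ........
........
........
....##..
....#v..
........
........
........
........
4) ........
........
........
....##..
....<#..
........
........
........
........
5) ........
........
........
....##..
.....#..
....v...
........
........
........
6) ........
........
........
....##..
.....#..
...<#...
........
........
........
7) ........
........
........
....##..
...^.#..
...##...
........
........
........
8) ........
........
........
....##..
...#>#..
...##...
........
........
........
9) ........
........
........
....##..
...###..
...#v...
........
........
........
10) ........
........
........
....##..
...###..
...#.>..
........
........
........
11) ........
........
........
....##..
...###..
...#.#..
.....v..
........
........
12) ........
........
........
....##..
...###..
...#.#..
....<#..
........
........
13) ........
........
........
....##..
...###..
...#^#..
....##..
........
........
14) ........
........
........
....##..
...###..
...##>..
....##..
........
........
15) ........
........
........
....##..
...##^..
...##...
....##..
........
........
16) ........
........
........
....##..
...#<...
...##...
....##..
........
........
17) ........
........
........
....##..
...#....
...#v...
....##..
........
........
18) ........
........
........
....##..
...#....
...#.>..
....##..
........
........
19) ........
........
........
....##..
...#....
...#.#..
....#v..
........
........
20) ........
........
........
....##..
...#....
...#.#..
....#.>.
........
........
21) ........
........
........
....##..
...#....
...#.#..
....#.#.
......v.
........
22) ........
........
........
....##..
...#....
...#.#..
....#.#.
.....<#.
........
23) ........
........
........
....##..
...#....
...#.#..
....#^#.
.....##.
........
24) ........
........
........
....##..
...#....
...#.#..
....##>.
.....##.
........
25) ........
........
........
....##..
...#....
...#.#^.
....##..
.....##.
........
26) ........
........
........
....##..
...#....
...#.##>
....##..
.....##.
........
27) ........
........
........
....##..
...#....
...#.###
....##.v
.....##.
........
28) ........
........
........
....##..
...#....
...#.###
....##<#
.....##.
........
29) ........
........
........
....##..
...#....
...#.#^#
....####
.....##.
........
30) ........
........
........
....##..
...#....
...#.<.#
....####
.....##.
........
31) ........
........
........
....##..
...#....
...#...#
....#v##
.....##.
........
32) ........
........
........
....##..
...#....
...#...#
....#.>#
.....##.
........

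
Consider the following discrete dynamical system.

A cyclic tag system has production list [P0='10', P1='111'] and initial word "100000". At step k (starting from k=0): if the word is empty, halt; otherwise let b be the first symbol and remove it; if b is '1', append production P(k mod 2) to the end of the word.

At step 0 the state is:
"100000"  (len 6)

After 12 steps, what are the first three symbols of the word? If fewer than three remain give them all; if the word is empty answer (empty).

10

step 0: "100000"  (len 6)
step 1: "0000010"  (len 7)
step 2: "000010"  (len 6)
step 3: "00010"  (len 5)
step 4: "0010"  (len 4)
step 5: "010"  (len 3)
step 6: "10"  (len 2)
step 7: "010"  (len 3)
step 8: "10"  (len 2)
step 9: "010"  (len 3)
step 10: "10"  (len 2)
step 11: "010"  (len 3)
step 12: "10"  (len 2)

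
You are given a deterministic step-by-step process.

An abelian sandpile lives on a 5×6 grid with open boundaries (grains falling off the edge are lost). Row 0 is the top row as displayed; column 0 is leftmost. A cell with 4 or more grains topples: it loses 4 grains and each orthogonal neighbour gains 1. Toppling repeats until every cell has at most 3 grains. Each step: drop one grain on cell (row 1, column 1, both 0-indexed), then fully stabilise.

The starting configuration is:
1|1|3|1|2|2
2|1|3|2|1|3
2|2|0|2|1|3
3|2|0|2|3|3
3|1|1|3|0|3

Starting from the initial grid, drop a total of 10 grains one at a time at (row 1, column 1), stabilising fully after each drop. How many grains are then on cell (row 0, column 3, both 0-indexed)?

2

step 0: 1|1|3|1|2|2
2|1|3|2|1|3
2|2|0|2|1|3
3|2|0|2|3|3
3|1|1|3|0|3
step 1: 1|1|3|1|2|2
2|2|3|2|1|3
2|2|0|2|1|3
3|2|0|2|3|3
3|1|1|3|0|3
step 2: 1|1|3|1|2|2
2|3|3|2|1|3
2|2|0|2|1|3
3|2|0|2|3|3
3|1|1|3|0|3
step 3: 1|3|0|2|2|2
3|1|1|3|1|3
2|3|1|2|1|3
3|2|0|2|3|3
3|1|1|3|0|3
step 4: 1|3|0|2|2|2
3|2|1|3|1|3
2|3|1|2|1|3
3|2|0|2|3|3
3|1|1|3|0|3
step 5: 1|3|0|2|2|2
3|3|1|3|1|3
2|3|1|2|1|3
3|2|0|2|3|3
3|1|1|3|0|3
step 6: 3|0|1|2|2|2
1|3|2|3|1|3
1|2|2|2|1|3
2|0|1|2|3|3
0|3|1|3|0|3
step 7: 3|1|1|2|2|2
2|0|3|3|1|3
1|3|2|2|1|3
2|0|1|2|3|3
0|3|1|3|0|3
step 8: 3|1|1|2|2|2
2|1|3|3|1|3
1|3|2|2|1|3
2|0|1|2|3|3
0|3|1|3|0|3
step 9: 3|1|1|2|2|2
2|2|3|3|1|3
1|3|2|2|1|3
2|0|1|2|3|3
0|3|1|3|0|3
step 10: 3|1|1|2|2|2
2|3|3|3|1|3
1|3|2|2|1|3
2|0|1|2|3|3
0|3|1|3|0|3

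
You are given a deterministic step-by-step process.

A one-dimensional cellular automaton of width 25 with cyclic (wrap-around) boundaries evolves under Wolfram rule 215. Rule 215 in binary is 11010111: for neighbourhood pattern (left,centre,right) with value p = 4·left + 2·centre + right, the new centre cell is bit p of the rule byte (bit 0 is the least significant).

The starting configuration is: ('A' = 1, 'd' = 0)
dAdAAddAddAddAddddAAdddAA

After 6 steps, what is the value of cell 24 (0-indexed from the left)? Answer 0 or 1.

k=0  dAdAAddAddAddAddddAAdddAA
k=1  dAddAAAAAAAAAAAAAAdAAAAdA
k=2  dAAAdAAAAAAAAAAAAAddAAAdA
k=3  ddAAddAAAAAAAAAAAAAAdAAdA
k=4  AAdAAAdAAAAAAAAAAAAAddAdA
k=5  AAddAAddAAAAAAAAAAAAAAAdd
k=6  dAAAdAAAdAAAAAAAAAAAAAAAA

1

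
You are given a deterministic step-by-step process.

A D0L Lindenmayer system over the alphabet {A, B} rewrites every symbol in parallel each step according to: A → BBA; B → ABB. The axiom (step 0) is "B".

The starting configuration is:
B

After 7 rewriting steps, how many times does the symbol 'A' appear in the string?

t=0: B
t=1: ABB
t=2: BBAABBABB
t=3: ABBABBBBABBAABBABBBBAABBABB
t=4: BBAABBABBBBAABBABBABBABBBBAABBABBBBABBAABBABBBBAABBABBABBABBBBABBAABBABBBBAABBABB
t=5: ABBABBBBABBAABBABBBBAABBABBABBABBBBABBAABBABBBBAABBABBBBAA…BBBAABBABBBBABBAABBABBBBAABBABBABBABBBBABBAABBABBBBAABBABB  (len 243)
t=6: BBAABBABBBBAABBABBABBABBBBAABBABBBBABBAABBABBBBAABBABBABBA…BBBAABBABBBBABBAABBABBBBAABBABBABBABBBBABBAABBABBBBAABBABB  (len 729)
t=7: ABBABBBBABBAABBABBBBAABBABBABBABBBBABBAABBABBBBAABBABBBBAA…BBBAABBABBBBABBAABBABBBBAABBABBABBABBBBABBAABBABBBBAABBABB  (len 2187)

729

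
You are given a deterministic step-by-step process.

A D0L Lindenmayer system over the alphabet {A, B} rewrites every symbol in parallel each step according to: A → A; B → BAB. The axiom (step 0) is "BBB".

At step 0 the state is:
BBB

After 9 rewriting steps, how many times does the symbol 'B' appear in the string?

gen 0: BBB
gen 1: BABBABBAB
gen 2: BABABABBABABABBABABAB
gen 3: BABABABABABABABBABABABABABABABBABABABABABABAB
gen 4: BABABABABABABABABABABABABABABABBABABABABABABABABABABABABABABABBABABABABABABABABABABABABABABAB
gen 5: BABABABABABABABABABABABABABABABABABABABABABABABABABABABABA…ABABABABABABABABABABABABABABABABABABABABABABABABABABABABAB  (len 189)
gen 6: BABABABABABABABABABABABABABABABABABABABABABABABABABABABABA…ABABABABABABABABABABABABABABABABABABABABABABABABABABABABAB  (len 381)
gen 7: BABABABABABABABABABABABABABABABABABABABABABABABABABABABABA…ABABABABABABABABABABABABABABABABABABABABABABABABABABABABAB  (len 765)
gen 8: BABABABABABABABABABABABABABABABABABABABABABABABABABABABABA…ABABABABABABABABABABABABABABABABABABABABABABABABABABABABAB  (len 1533)
gen 9: BABABABABABABABABABABABABABABABABABABABABABABABABABABABABA…ABABABABABABABABABABABABABABABABABABABABABABABABABABABABAB  (len 3069)

1536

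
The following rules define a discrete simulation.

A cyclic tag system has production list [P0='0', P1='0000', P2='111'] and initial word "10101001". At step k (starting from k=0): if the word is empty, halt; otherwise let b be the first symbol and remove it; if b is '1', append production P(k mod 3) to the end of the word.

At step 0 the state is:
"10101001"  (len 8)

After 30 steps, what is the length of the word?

6

gen 0: "10101001"  (len 8)
gen 1: "01010010"  (len 8)
gen 2: "1010010"  (len 7)
gen 3: "010010111"  (len 9)
gen 4: "10010111"  (len 8)
gen 5: "00101110000"  (len 11)
gen 6: "0101110000"  (len 10)
gen 7: "101110000"  (len 9)
gen 8: "011100000000"  (len 12)
gen 9: "11100000000"  (len 11)
gen 10: "11000000000"  (len 11)
gen 11: "10000000000000"  (len 14)
gen 12: "0000000000000111"  (len 16)
gen 13: "000000000000111"  (len 15)
gen 14: "00000000000111"  (len 14)
gen 15: "0000000000111"  (len 13)
gen 16: "000000000111"  (len 12)
gen 17: "00000000111"  (len 11)
gen 18: "0000000111"  (len 10)
gen 19: "000000111"  (len 9)
gen 20: "00000111"  (len 8)
gen 21: "0000111"  (len 7)
gen 22: "000111"  (len 6)
gen 23: "00111"  (len 5)
gen 24: "0111"  (len 4)
gen 25: "111"  (len 3)
gen 26: "110000"  (len 6)
gen 27: "10000111"  (len 8)
gen 28: "00001110"  (len 8)
gen 29: "0001110"  (len 7)
gen 30: "001110"  (len 6)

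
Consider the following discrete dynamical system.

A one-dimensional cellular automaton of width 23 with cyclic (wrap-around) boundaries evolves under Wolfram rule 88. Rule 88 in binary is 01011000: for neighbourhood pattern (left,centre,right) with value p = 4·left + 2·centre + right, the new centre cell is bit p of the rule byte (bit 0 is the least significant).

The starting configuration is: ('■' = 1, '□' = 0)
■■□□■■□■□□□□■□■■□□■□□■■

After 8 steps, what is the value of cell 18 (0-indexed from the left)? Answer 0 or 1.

0

t=0: ■■□□■■□■□□□□■□■■□□■□□■■
t=1: □■■□■■□□■□□□□□■■■□□■□■□
t=2: □■■□■■■□□■□□□□■□■■□□□□■
t=3: □■■□■□■■□□■□□□□□■■■□□□□
t=4: □■■□□□■■■□□■□□□□■□■■□□□
t=5: □■■■□□■□■■□□■□□□□□■■■□□
t=6: □■□■■□□□■■■□□■□□□□■□■■□
t=7: □□□■■■□□■□■■□□■□□□□□■■■
t=8: ■□□■□■■□□□■■■□□■□□□□■□■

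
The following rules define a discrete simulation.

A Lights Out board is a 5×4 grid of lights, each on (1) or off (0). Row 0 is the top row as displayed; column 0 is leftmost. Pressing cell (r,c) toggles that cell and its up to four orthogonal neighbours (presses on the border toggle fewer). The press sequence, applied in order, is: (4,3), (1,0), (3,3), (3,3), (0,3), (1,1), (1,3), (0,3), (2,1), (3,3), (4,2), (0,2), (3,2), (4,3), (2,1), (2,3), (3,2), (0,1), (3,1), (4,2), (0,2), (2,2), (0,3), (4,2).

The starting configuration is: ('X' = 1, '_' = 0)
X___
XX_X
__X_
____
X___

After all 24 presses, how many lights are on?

10

step 0: X___
XX_X
__X_
____
X___
step 1: X___
XX_X
__X_
___X
X_XX
step 2: ____
___X
X_X_
___X
X_XX
step 3: ____
___X
X_XX
__X_
X_X_
step 4: ____
___X
X_X_
___X
X_XX
step 5: __XX
____
X_X_
___X
X_XX
step 6: _XXX
XXX_
XXX_
___X
X_XX
step 7: _XX_
XX_X
XXXX
___X
X_XX
step 8: _X_X
XX__
XXXX
___X
X_XX
step 9: _X_X
X___
___X
_X_X
X_XX
step 10: _X_X
X___
____
_XX_
X_X_
step 11: _X_X
X___
____
_X__
XX_X
step 12: __X_
X_X_
____
_X__
XX_X
step 13: __X_
X_X_
__X_
__XX
XXXX
step 14: __X_
X_X_
__X_
__X_
XX__
step 15: __X_
XXX_
XX__
_XX_
XX__
step 16: __X_
XXXX
XXXX
_XXX
XX__
step 17: __X_
XXXX
XX_X
____
XXX_
step 18: XX__
X_XX
XX_X
____
XXX_
step 19: XX__
X_XX
X__X
XXX_
X_X_
step 20: XX__
X_XX
X__X
XX__
XX_X
step 21: X_XX
X__X
X__X
XX__
XX_X
step 22: X_XX
X_XX
XXX_
XXX_
XX_X
step 23: X___
X_X_
XXX_
XXX_
XX_X
step 24: X___
X_X_
XXX_
XX__
X_X_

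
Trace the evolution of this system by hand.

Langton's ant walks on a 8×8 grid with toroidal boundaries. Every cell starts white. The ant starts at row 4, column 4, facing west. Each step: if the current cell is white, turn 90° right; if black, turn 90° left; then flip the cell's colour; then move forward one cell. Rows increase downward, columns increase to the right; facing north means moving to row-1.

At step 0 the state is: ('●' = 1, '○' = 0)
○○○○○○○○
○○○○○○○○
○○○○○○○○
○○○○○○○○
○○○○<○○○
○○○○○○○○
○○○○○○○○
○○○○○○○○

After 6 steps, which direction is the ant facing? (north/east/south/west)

0) ○○○○○○○○
○○○○○○○○
○○○○○○○○
○○○○○○○○
○○○○<○○○
○○○○○○○○
○○○○○○○○
○○○○○○○○
1) ○○○○○○○○
○○○○○○○○
○○○○○○○○
○○○○^○○○
○○○○●○○○
○○○○○○○○
○○○○○○○○
○○○○○○○○
2) ○○○○○○○○
○○○○○○○○
○○○○○○○○
○○○○●>○○
○○○○●○○○
○○○○○○○○
○○○○○○○○
○○○○○○○○
3) ○○○○○○○○
○○○○○○○○
○○○○○○○○
○○○○●●○○
○○○○●v○○
○○○○○○○○
○○○○○○○○
○○○○○○○○
4) ○○○○○○○○
○○○○○○○○
○○○○○○○○
○○○○●●○○
○○○○<●○○
○○○○○○○○
○○○○○○○○
○○○○○○○○
5) ○○○○○○○○
○○○○○○○○
○○○○○○○○
○○○○●●○○
○○○○○●○○
○○○○v○○○
○○○○○○○○
○○○○○○○○
6) ○○○○○○○○
○○○○○○○○
○○○○○○○○
○○○○●●○○
○○○○○●○○
○○○<●○○○
○○○○○○○○
○○○○○○○○

west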